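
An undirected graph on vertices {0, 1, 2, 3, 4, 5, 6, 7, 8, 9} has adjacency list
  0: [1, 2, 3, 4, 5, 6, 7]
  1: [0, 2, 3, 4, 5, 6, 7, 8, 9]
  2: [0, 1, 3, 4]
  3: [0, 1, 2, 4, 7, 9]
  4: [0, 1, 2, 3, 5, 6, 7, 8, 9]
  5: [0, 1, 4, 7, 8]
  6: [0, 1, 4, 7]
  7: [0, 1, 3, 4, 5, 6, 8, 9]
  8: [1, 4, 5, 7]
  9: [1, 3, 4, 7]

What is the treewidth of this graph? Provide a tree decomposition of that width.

Each bag holds 5 vertices, so the decomposition has width 4, which upper-bounds the treewidth. For the lower bound, the 5 vertices {0, 1, 2, 3, 4} are pairwise adjacent, and any tree decomposition puts a clique entirely inside one bag — forcing width ≥ 4. Hence tw(G) = 4 exactly.

Treewidth 4.
One such decomposition:
Bags: B1 = {0, 1, 3, 4, 7}  B2 = {0, 1, 4, 5, 7}  B3 = {1, 3, 4, 7, 9}  B4 = {1, 4, 5, 7, 8}  B5 = {0, 1, 2, 3, 4}  B6 = {0, 1, 4, 6, 7}
Tree: B1–B2, B1–B3, B2–B4, B1–B5, B1–B6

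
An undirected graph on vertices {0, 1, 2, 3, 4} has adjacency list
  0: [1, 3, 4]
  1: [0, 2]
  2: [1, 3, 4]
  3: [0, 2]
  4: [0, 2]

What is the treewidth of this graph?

2

A width-2 tree decomposition is:
Bags: B1 = {0, 1, 2}  B2 = {0, 2, 4}  B3 = {0, 2, 3}
Tree: B1–B2, B2–B3
The largest bag has 3 vertices, giving width 2; this decomposition certifies tw(G) ≤ 2. The edges 1–2–4–0–1 form a cycle, so G is not a tree and its treewidth is at least 2. Combining the bounds, tw(G) = 2.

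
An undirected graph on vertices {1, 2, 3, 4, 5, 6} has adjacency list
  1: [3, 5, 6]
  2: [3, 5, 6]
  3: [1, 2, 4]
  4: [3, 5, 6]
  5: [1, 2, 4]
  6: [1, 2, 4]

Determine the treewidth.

3

A width-3 tree decomposition is:
Bags: B1 = {2, 3, 5, 6}  B2 = {3, 4, 5, 6}  B3 = {1, 3, 5, 6}
Tree: B1–B2, B2–B3
Every bag has size at most 4, so the width is 4 − 1 = 3 and tw(G) ≤ 3. For the lower bound: the 4 vertex sets {2,6}, {4,5}, {3}, {1} are disjoint, each induces a connected subgraph, and every pair is joined by at least one edge of G. Contracting each set to a single vertex therefore yields K_{4} as a minor, and since treewidth is minor-monotone, tw(G) ≥ tw(K_{4}) = 3. The upper and lower bounds meet at 3, so that is the treewidth.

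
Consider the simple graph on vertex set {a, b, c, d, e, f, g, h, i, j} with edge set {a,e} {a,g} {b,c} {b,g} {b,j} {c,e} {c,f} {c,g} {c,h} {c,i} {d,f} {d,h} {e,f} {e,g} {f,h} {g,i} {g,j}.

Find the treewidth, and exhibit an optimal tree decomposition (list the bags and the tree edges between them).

Treewidth 2.
Bags: B1 = {c, e, g}  B2 = {b, c, g}  B3 = {a, e, g}  B4 = {c, g, i}  B5 = {c, e, f}  B6 = {b, g, j}  B7 = {c, f, h}  B8 = {d, f, h}
Tree: B1–B2, B1–B3, B2–B4, B1–B5, B2–B6, B5–B7, B7–B8

Every bag has size at most 3, so the width is 3 − 1 = 2 and tw(G) ≤ 2. On the other hand G contains the 3-clique {d, f, h}. A clique must lie in a single bag of any decomposition, so no decomposition can have width below 2. Combining the bounds, tw(G) = 2.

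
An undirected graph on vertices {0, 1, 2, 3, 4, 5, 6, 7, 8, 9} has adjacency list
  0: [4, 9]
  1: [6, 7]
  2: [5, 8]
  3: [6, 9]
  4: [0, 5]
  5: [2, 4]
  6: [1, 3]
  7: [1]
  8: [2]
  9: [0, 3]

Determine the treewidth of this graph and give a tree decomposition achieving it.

Treewidth 1.
Bags: B1 = {2, 8}  B2 = {2, 5}  B3 = {4, 5}  B4 = {0, 4}  B5 = {0, 9}  B6 = {3, 9}  B7 = {3, 6}  B8 = {1, 6}  B9 = {1, 7}
Tree: B1–B2, B2–B3, B3–B4, B4–B5, B5–B6, B6–B7, B7–B8, B8–B9

Every bag has size at most 2, so the width is 2 − 1 = 1 and tw(G) ≤ 1. Any graph with an edge has treewidth ≥ 1, and G has the edge 8–2. The upper and lower bounds meet at 1, so that is the treewidth.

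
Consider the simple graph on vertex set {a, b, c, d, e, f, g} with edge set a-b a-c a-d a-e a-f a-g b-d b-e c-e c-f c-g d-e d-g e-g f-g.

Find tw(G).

A width-3 tree decomposition is:
Bags: B1 = {a, c, e, g}  B2 = {a, d, e, g}  B3 = {a, c, f, g}  B4 = {a, b, d, e}
Tree: B1–B2, B1–B3, B2–B4
Every bag has size at most 4, so the width is 4 − 1 = 3 and tw(G) ≤ 3. On the other hand G contains the 4-clique {a, d, e, g}. A clique must lie in a single bag of any decomposition, so no decomposition can have width below 3. The upper and lower bounds meet at 3, so that is the treewidth.

3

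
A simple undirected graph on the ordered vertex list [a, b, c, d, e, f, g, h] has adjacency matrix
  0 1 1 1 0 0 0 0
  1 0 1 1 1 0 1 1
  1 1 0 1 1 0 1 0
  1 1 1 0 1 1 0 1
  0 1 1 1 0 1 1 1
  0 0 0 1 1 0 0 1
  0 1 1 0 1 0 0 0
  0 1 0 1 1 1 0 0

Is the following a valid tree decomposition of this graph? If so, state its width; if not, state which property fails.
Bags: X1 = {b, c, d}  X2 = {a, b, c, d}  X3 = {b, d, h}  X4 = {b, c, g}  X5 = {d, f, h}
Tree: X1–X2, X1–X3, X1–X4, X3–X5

No — vertex e appears in no bag.

A tree decomposition must satisfy three properties: every vertex lies in some bag; for every edge, both endpoints lie together in some bag; and for every vertex, the bags containing it form a connected subtree. Here vertex e appears in no bag, so the decomposition is invalid.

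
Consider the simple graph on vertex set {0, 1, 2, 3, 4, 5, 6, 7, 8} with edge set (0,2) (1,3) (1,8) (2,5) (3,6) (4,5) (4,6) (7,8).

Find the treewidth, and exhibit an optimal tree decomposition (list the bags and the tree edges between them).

Treewidth 1.
Bags: B1 = {7, 8}  B2 = {1, 8}  B3 = {1, 3}  B4 = {3, 6}  B5 = {4, 6}  B6 = {4, 5}  B7 = {2, 5}  B8 = {0, 2}
Tree: B1–B2, B2–B3, B3–B4, B4–B5, B5–B6, B6–B7, B7–B8

The largest bag has 2 vertices, giving width 1; this decomposition certifies tw(G) ≤ 1. G has an edge, so its treewidth is at least 1. Combining the bounds, tw(G) = 1.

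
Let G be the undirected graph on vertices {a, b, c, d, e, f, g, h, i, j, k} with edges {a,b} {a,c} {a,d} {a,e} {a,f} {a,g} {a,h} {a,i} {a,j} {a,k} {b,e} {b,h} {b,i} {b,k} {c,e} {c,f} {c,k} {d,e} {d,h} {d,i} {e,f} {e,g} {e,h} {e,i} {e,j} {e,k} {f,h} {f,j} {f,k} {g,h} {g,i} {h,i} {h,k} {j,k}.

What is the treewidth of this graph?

A width-4 tree decomposition is:
Bags: B1 = {a, c, e, f, k}  B2 = {a, e, f, h, k}  B3 = {a, b, e, h, k}  B4 = {a, e, f, j, k}  B5 = {a, b, e, h, i}  B6 = {a, d, e, h, i}  B7 = {a, e, g, h, i}
Tree: B1–B2, B2–B3, B2–B4, B3–B5, B5–B6, B6–B7
The largest bag has 5 vertices, giving width 4; this decomposition certifies tw(G) ≤ 4. For the lower bound, the 5 vertices {a, e, f, j, k} are pairwise adjacent, and any tree decomposition puts a clique entirely inside one bag — forcing width ≥ 4. Combining the bounds, tw(G) = 4.

4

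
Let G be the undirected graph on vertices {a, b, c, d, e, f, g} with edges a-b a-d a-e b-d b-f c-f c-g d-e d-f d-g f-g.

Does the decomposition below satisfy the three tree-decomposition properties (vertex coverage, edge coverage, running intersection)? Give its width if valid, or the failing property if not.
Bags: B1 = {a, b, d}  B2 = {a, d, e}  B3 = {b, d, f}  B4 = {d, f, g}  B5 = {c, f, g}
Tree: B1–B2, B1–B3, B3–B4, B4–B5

Checking the three conditions: (i) the bags cover all of {a, b, c, d, e, f, g}; (ii) for each edge, some bag contains both endpoints; (iii) the bags containing any fixed vertex form a subtree. All hold, so the decomposition is valid with width 3 − 1 = 2.

Yes; width 2.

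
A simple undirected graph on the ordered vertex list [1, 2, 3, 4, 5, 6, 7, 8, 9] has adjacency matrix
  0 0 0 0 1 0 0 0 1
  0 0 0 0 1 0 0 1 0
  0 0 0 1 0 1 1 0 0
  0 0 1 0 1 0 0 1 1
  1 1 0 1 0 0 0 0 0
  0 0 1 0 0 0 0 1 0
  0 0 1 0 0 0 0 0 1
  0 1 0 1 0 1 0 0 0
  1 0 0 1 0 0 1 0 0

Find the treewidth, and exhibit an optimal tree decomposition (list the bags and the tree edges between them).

Treewidth 3.
One such decomposition:
Bags: B1 = {1, 2, 5, 9}  B2 = {2, 4, 5, 9}  B3 = {2, 4, 8, 9}  B4 = {4, 7, 8, 9}  B5 = {3, 4, 7, 8}  B6 = {3, 6, 7, 8}
Tree: B1–B2, B2–B3, B3–B4, B4–B5, B5–B6

Each bag holds 4 vertices, so the decomposition has width 3, which upper-bounds the treewidth. For the lower bound: the 4 vertex sets {1,2,5}, {9}, {4}, {3,6,7,8} are disjoint, each induces a connected subgraph, and every pair is joined by at least one edge of G. Contracting each set to a single vertex therefore yields K_{4} as a minor, and since treewidth is minor-monotone, tw(G) ≥ tw(K_{4}) = 3. Therefore the treewidth is 3.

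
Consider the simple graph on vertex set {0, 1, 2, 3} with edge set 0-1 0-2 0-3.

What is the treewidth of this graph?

1

A width-1 tree decomposition is:
Bags: B1 = {0, 1}  B2 = {0, 2}  B3 = {0, 3}
Tree: B1–B2, B2–B3
Each bag holds 2 vertices, so the decomposition has width 1, which upper-bounds the treewidth. Since G has at least one edge (e.g. 1–0), it is not an edgeless graph, so tw(G) ≥ 1. Therefore the treewidth is 1.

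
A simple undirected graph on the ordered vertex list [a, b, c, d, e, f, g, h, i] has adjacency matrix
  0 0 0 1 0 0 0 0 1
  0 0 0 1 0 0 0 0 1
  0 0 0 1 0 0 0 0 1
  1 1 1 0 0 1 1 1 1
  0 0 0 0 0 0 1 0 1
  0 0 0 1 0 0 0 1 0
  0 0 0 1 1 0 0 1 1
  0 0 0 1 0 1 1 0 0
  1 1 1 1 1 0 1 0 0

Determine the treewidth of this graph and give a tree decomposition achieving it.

Treewidth 2.
One optimal decomposition is:
Bags: B1 = {d, g, i}  B2 = {a, d, i}  B3 = {b, d, i}  B4 = {d, g, h}  B5 = {d, f, h}  B6 = {c, d, i}  B7 = {e, g, i}
Tree: B1–B2, B2–B3, B1–B4, B4–B5, B2–B6, B1–B7

Every bag has size at most 3, so the width is 3 − 1 = 2 and tw(G) ≤ 2. For the lower bound, the 3 vertices {d, g, h} are pairwise adjacent, and any tree decomposition puts a clique entirely inside one bag — forcing width ≥ 2. Combining the bounds, tw(G) = 2.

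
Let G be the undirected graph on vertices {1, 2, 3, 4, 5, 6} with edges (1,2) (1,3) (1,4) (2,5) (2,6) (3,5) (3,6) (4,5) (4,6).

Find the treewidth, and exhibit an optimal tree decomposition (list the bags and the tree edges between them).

The largest bag has 4 vertices, giving width 3; this decomposition certifies tw(G) ≤ 3. For the lower bound: the 4 vertex sets {4,5}, {1,2}, {3}, {6} are disjoint, each induces a connected subgraph, and every pair is joined by at least one edge of G. Contracting each set to a single vertex therefore yields K_{4} as a minor, and since treewidth is minor-monotone, tw(G) ≥ tw(K_{4}) = 3. Combining the bounds, tw(G) = 3.

Treewidth 3.
Bags: B1 = {2, 3, 4, 5}  B2 = {1, 2, 3, 4}  B3 = {2, 3, 4, 6}
Tree: B1–B2, B2–B3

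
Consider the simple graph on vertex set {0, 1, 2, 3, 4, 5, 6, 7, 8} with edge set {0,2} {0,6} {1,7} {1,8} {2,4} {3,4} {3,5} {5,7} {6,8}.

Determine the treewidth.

A width-2 tree decomposition is:
Bags: B1 = {0, 2, 4}  B2 = {0, 3, 4}  B3 = {0, 3, 5}  B4 = {0, 5, 7}  B5 = {0, 1, 7}  B6 = {0, 1, 8}  B7 = {0, 6, 8}
Tree: B1–B2, B2–B3, B3–B4, B4–B5, B5–B6, B6–B7
Each bag holds 3 vertices, so the decomposition has width 2, which upper-bounds the treewidth. For the lower bound, G contains the cycle 0–2–4–3–5–7–1–8–6–0, so G is not a forest; only forests have treewidth ≤ 1, hence tw(G) ≥ 2. Therefore the treewidth is 2.

2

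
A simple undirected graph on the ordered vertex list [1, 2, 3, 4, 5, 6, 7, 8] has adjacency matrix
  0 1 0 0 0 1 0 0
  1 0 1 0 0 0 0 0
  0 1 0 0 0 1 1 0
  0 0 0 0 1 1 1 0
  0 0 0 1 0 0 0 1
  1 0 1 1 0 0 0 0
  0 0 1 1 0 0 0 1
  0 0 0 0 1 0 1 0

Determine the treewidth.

A width-2 tree decomposition is:
Bags: B1 = {5, 7, 8}  B2 = {4, 5, 7}  B3 = {3, 4, 7}  B4 = {3, 4, 6}  B5 = {2, 3, 6}  B6 = {1, 2, 6}
Tree: B1–B2, B2–B3, B3–B4, B4–B5, B5–B6
The largest bag has 3 vertices, giving width 2; this decomposition certifies tw(G) ≤ 2. For the lower bound, G contains the cycle 8–5–4–7–8, so G is not a forest; only forests have treewidth ≤ 1, hence tw(G) ≥ 2. The upper and lower bounds meet at 2, so that is the treewidth.

2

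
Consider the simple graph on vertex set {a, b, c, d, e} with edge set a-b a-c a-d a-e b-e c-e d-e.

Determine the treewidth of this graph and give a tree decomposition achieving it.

The largest bag has 3 vertices, giving width 2; this decomposition certifies tw(G) ≤ 2. Conversely, {a, d, e} is a clique of size 3, and the vertices of any clique must share a bag in every tree decomposition; so some bag has ≥ 3 vertices and tw(G) ≥ 2. Combining the bounds, tw(G) = 2.

Treewidth 2.
One such decomposition:
Bags: B1 = {a, d, e}  B2 = {a, b, e}  B3 = {a, c, e}
Tree: B1–B2, B2–B3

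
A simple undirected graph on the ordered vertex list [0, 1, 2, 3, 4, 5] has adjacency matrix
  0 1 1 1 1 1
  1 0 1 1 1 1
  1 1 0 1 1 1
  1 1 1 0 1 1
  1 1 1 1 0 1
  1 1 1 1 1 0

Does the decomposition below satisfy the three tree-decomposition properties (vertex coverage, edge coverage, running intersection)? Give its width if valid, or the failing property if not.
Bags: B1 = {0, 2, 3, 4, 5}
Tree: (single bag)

No — vertex 1 appears in no bag.

A tree decomposition must satisfy three properties: every vertex lies in some bag; for every edge, both endpoints lie together in some bag; and for every vertex, the bags containing it form a connected subtree. Here vertex 1 appears in no bag, so the decomposition is invalid.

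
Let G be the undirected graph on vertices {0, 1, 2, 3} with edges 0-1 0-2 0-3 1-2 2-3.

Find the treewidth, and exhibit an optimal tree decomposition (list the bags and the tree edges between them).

Each bag holds 3 vertices, so the decomposition has width 2, which upper-bounds the treewidth. Conversely, {0, 1, 2} is a clique of size 3, and the vertices of any clique must share a bag in every tree decomposition; so some bag has ≥ 3 vertices and tw(G) ≥ 2. The upper and lower bounds meet at 2, so that is the treewidth.

Treewidth 2.
One optimal decomposition is:
Bags: B1 = {0, 2, 3}  B2 = {0, 1, 2}
Tree: B1–B2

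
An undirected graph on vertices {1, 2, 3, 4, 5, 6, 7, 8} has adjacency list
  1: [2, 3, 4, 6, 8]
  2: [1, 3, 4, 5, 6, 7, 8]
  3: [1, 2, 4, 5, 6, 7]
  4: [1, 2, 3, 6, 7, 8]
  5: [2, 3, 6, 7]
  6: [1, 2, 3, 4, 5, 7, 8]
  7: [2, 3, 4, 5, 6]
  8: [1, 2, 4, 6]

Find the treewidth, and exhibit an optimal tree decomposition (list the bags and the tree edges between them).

Treewidth 4.
Bags: B1 = {1, 2, 3, 4, 6}  B2 = {1, 2, 4, 6, 8}  B3 = {2, 3, 4, 6, 7}  B4 = {2, 3, 5, 6, 7}
Tree: B1–B2, B1–B3, B3–B4

The largest bag has 5 vertices, giving width 4; this decomposition certifies tw(G) ≤ 4. Conversely, {1, 2, 4, 6, 8} is a clique of size 5, and the vertices of any clique must share a bag in every tree decomposition; so some bag has ≥ 5 vertices and tw(G) ≥ 4. Hence tw(G) = 4 exactly.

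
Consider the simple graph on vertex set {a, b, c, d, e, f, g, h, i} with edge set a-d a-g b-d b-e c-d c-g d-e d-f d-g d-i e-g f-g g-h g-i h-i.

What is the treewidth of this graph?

2

A width-2 tree decomposition is:
Bags: B1 = {a, d, g}  B2 = {c, d, g}  B3 = {d, g, i}  B4 = {d, f, g}  B5 = {g, h, i}  B6 = {d, e, g}  B7 = {b, d, e}
Tree: B1–B2, B2–B3, B2–B4, B3–B5, B2–B6, B6–B7
The largest bag has 3 vertices, giving width 2; this decomposition certifies tw(G) ≤ 2. Conversely, {d, f, g} is a clique of size 3, and the vertices of any clique must share a bag in every tree decomposition; so some bag has ≥ 3 vertices and tw(G) ≥ 2. Hence tw(G) = 2 exactly.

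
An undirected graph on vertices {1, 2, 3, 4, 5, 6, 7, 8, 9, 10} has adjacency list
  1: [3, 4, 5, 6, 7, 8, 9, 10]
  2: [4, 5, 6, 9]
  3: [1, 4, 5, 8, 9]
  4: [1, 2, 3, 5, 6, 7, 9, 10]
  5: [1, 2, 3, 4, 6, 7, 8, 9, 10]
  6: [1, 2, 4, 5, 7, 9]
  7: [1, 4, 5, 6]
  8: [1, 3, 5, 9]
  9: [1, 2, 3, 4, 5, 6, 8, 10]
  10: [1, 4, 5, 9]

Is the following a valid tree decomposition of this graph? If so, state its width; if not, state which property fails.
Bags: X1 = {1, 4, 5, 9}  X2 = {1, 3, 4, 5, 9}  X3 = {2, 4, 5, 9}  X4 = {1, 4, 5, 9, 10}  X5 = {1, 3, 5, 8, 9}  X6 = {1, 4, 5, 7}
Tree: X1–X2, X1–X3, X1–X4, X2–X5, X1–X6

No — vertex 6 appears in no bag.

A tree decomposition must satisfy three properties: every vertex lies in some bag; for every edge, both endpoints lie together in some bag; and for every vertex, the bags containing it form a connected subtree. Here vertex 6 appears in no bag, so the decomposition is invalid.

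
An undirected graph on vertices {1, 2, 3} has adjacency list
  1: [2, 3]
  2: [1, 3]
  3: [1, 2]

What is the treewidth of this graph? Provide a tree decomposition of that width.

A single bag containing all 3 vertices is trivially a valid decomposition of width 2. Conversely, {1, 2, 3} is a clique of size 3, and the vertices of any clique must share a bag in every tree decomposition; so some bag has ≥ 3 vertices and tw(G) ≥ 2. Therefore the treewidth is 2.

Treewidth 2.
One such decomposition:
Bags: B1 = {1, 2, 3}
Tree: (single bag)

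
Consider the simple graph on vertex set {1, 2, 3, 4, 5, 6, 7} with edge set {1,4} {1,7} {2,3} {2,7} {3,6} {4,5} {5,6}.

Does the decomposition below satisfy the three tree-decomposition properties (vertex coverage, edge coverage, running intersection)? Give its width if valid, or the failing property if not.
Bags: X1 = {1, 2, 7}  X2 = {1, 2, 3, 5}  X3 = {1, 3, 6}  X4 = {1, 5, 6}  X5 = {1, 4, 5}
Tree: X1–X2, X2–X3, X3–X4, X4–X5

A tree decomposition must satisfy three properties: every vertex lies in some bag; for every edge, both endpoints lie together in some bag; and for every vertex, the bags containing it form a connected subtree. Here bags containing vertex 5 are not connected in the tree, so the decomposition is invalid.

No — bags containing vertex 5 are not connected in the tree.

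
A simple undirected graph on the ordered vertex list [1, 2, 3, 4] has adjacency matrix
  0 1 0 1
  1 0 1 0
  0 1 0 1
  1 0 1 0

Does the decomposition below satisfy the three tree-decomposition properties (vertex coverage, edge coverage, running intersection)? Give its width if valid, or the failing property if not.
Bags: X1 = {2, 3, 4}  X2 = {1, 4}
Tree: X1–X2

No — edge (2,1) lies in no bag.

A tree decomposition must satisfy three properties: every vertex lies in some bag; for every edge, both endpoints lie together in some bag; and for every vertex, the bags containing it form a connected subtree. Here edge (2,1) lies in no bag, so the decomposition is invalid.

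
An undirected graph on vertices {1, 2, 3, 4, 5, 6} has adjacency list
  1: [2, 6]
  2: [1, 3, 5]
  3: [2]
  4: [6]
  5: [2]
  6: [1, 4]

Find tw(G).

1

A width-1 tree decomposition is:
Bags: B1 = {1, 2}  B2 = {2, 5}  B3 = {2, 3}  B4 = {1, 6}  B5 = {4, 6}
Tree: B1–B2, B1–B3, B1–B4, B4–B5
Each bag holds 2 vertices, so the decomposition has width 1, which upper-bounds the treewidth. Any graph with an edge has treewidth ≥ 1, and G has the edge 1–2. Hence tw(G) = 1 exactly.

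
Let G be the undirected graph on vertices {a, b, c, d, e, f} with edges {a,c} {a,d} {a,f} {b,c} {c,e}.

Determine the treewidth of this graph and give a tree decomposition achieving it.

Each bag holds 2 vertices, so the decomposition has width 1, which upper-bounds the treewidth. Any graph with an edge has treewidth ≥ 1, and G has the edge a–c. Hence tw(G) = 1 exactly.

Treewidth 1.
One such decomposition:
Bags: B1 = {a, c}  B2 = {a, f}  B3 = {a, d}  B4 = {c, e}  B5 = {b, c}
Tree: B1–B2, B1–B3, B1–B4, B4–B5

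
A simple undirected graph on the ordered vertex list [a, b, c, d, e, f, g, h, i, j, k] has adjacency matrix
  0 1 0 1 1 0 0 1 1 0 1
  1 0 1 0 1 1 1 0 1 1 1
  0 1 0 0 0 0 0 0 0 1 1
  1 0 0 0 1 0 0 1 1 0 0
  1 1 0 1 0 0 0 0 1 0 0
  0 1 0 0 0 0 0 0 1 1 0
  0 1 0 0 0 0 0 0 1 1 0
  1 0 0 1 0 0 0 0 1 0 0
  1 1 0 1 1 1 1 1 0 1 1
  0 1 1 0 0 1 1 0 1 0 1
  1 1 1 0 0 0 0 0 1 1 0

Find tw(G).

A width-3 tree decomposition is:
Bags: B1 = {b, i, j, k}  B2 = {b, c, j, k}  B3 = {a, b, i, k}  B4 = {a, b, e, i}  B5 = {b, f, i, j}  B6 = {a, d, e, i}  B7 = {b, g, i, j}  B8 = {a, d, h, i}
Tree: B1–B2, B1–B3, B3–B4, B1–B5, B4–B6, B5–B7, B6–B8
Every bag has size at most 4, so the width is 4 − 1 = 3 and tw(G) ≤ 3. For the lower bound, the 4 vertices {b, c, j, k} are pairwise adjacent, and any tree decomposition puts a clique entirely inside one bag — forcing width ≥ 3. Therefore the treewidth is 3.

3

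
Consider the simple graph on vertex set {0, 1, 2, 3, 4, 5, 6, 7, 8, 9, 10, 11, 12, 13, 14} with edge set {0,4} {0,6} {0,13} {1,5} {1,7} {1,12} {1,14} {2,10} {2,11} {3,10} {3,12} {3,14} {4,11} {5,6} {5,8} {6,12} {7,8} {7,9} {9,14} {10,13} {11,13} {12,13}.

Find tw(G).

3

A width-3 tree decomposition is:
Bags: B1 = {7, 8, 9, 14}  B2 = {1, 7, 8, 14}  B3 = {1, 5, 8, 14}  B4 = {1, 3, 5, 14}  B5 = {1, 3, 5, 12}  B6 = {3, 5, 6, 12}  B7 = {3, 6, 10, 12}  B8 = {6, 10, 12, 13}  B9 = {0, 6, 10, 13}  B10 = {0, 2, 10, 13}  B11 = {0, 2, 11, 13}  B12 = {0, 2, 4, 11}
Tree: B1–B2, B2–B3, B3–B4, B4–B5, B5–B6, B6–B7, B7–B8, B8–B9, B9–B10, B10–B11, B11–B12
Each bag holds 4 vertices, so the decomposition has width 3, which upper-bounds the treewidth. For the lower bound: the 4 vertex sets {7,8,9}, {14}, {1}, {3,5,6,12} are disjoint, each induces a connected subgraph, and every pair is joined by at least one edge of G. Contracting each set to a single vertex therefore yields K_{4} as a minor, and since treewidth is minor-monotone, tw(G) ≥ tw(K_{4}) = 3. Therefore the treewidth is 3.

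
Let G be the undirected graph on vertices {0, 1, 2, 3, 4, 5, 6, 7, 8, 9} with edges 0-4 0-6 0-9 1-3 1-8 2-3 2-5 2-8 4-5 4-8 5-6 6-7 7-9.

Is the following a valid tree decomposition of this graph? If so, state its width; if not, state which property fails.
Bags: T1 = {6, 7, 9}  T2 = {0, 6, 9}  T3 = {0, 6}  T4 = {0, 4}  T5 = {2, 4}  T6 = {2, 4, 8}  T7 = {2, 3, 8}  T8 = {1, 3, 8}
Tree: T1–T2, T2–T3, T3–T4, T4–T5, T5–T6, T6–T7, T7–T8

A tree decomposition must satisfy three properties: every vertex lies in some bag; for every edge, both endpoints lie together in some bag; and for every vertex, the bags containing it form a connected subtree. Here vertex 5 appears in no bag, so the decomposition is invalid.

No — vertex 5 appears in no bag.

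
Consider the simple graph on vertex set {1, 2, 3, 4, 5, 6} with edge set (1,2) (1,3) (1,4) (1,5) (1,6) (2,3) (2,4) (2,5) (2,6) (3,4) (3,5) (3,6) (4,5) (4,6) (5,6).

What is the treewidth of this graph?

5

A width-5 tree decomposition is:
Bags: B1 = {1, 2, 3, 4, 5, 6}
Tree: (single bag)
With just one bag of size 6, the width is 6 − 1 = 5, so tw(G) ≤ 5. Conversely, {1, 2, 3, 4, 5, 6} is a clique of size 6, and the vertices of any clique must share a bag in every tree decomposition; so some bag has ≥ 6 vertices and tw(G) ≥ 5. Hence tw(G) = 5 exactly.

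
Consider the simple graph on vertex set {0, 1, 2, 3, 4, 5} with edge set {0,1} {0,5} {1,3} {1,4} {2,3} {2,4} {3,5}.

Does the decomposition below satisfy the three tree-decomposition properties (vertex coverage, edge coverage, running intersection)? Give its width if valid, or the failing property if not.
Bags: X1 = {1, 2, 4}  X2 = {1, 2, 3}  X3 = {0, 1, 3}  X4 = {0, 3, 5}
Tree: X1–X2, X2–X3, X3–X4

Vertex coverage: the bags together contain {0, 1, 2, 3, 4, 5}, the full vertex set. Edge coverage: each edge of G has both endpoints in at least one bag. Running intersection: for every vertex, the bags containing it form a connected subtree. All three properties hold, so this is a valid tree decomposition of width max|bag| − 1 = 2, and hence tw(G) ≤ 2.

Yes; width 2.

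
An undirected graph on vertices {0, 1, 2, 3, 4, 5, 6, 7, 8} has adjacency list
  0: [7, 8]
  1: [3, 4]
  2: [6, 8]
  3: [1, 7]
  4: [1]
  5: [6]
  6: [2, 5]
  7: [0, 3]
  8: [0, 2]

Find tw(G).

A width-1 tree decomposition is:
Bags: B1 = {1, 4}  B2 = {1, 3}  B3 = {3, 7}  B4 = {0, 7}  B5 = {0, 8}  B6 = {2, 8}  B7 = {2, 6}  B8 = {5, 6}
Tree: B1–B2, B2–B3, B3–B4, B4–B5, B5–B6, B6–B7, B7–B8
Every bag has size at most 2, so the width is 2 − 1 = 1 and tw(G) ≤ 1. Since G has at least one edge (e.g. 4–1), it is not an edgeless graph, so tw(G) ≥ 1. Therefore the treewidth is 1.

1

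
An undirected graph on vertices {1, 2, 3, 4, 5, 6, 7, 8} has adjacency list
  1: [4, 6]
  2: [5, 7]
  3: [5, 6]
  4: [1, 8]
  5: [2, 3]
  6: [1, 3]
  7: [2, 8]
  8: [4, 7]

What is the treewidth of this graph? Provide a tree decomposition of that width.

Treewidth 2.
One optimal decomposition is:
Bags: B1 = {2, 3, 5}  B2 = {2, 3, 7}  B3 = {3, 7, 8}  B4 = {3, 4, 8}  B5 = {1, 3, 4}  B6 = {1, 3, 6}
Tree: B1–B2, B2–B3, B3–B4, B4–B5, B5–B6

The largest bag has 3 vertices, giving width 2; this decomposition certifies tw(G) ≤ 2. For the lower bound, G contains the cycle 3–5–2–7–8–4–1–6–3, so G is not a forest; only forests have treewidth ≤ 1, hence tw(G) ≥ 2. Hence tw(G) = 2 exactly.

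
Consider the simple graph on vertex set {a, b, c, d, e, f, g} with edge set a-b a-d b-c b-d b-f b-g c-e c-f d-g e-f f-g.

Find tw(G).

A width-2 tree decomposition is:
Bags: B1 = {b, f, g}  B2 = {b, d, g}  B3 = {a, b, d}  B4 = {b, c, f}  B5 = {c, e, f}
Tree: B1–B2, B2–B3, B1–B4, B4–B5
The largest bag has 3 vertices, giving width 2; this decomposition certifies tw(G) ≤ 2. For the lower bound, the 3 vertices {c, e, f} are pairwise adjacent, and any tree decomposition puts a clique entirely inside one bag — forcing width ≥ 2. The upper and lower bounds meet at 2, so that is the treewidth.

2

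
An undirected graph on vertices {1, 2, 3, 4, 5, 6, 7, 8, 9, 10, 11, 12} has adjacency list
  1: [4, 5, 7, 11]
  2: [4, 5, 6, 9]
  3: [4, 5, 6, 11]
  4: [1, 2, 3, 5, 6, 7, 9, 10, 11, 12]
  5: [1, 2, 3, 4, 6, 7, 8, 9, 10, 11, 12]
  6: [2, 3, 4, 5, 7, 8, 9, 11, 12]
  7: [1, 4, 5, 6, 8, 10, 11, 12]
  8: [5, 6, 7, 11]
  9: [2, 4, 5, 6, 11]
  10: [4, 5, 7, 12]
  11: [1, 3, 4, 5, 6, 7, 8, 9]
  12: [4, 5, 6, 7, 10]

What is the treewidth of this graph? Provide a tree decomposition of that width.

Treewidth 4.
One optimal decomposition is:
Bags: B1 = {5, 6, 7, 8, 11}  B2 = {4, 5, 6, 7, 11}  B3 = {3, 4, 5, 6, 11}  B4 = {4, 5, 6, 7, 12}  B5 = {4, 5, 6, 9, 11}  B6 = {4, 5, 7, 10, 12}  B7 = {2, 4, 5, 6, 9}  B8 = {1, 4, 5, 7, 11}
Tree: B1–B2, B2–B3, B2–B4, B2–B5, B4–B6, B5–B7, B2–B8

The largest bag has 5 vertices, giving width 4; this decomposition certifies tw(G) ≤ 4. On the other hand G contains the 5-clique {5, 6, 7, 8, 11}. A clique must lie in a single bag of any decomposition, so no decomposition can have width below 4. The upper and lower bounds meet at 4, so that is the treewidth.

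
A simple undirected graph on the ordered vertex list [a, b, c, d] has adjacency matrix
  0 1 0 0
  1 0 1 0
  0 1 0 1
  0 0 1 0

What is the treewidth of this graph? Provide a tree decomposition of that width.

Treewidth 1.
One such decomposition:
Bags: B1 = {a, b}  B2 = {b, c}  B3 = {c, d}
Tree: B1–B2, B2–B3

The largest bag has 2 vertices, giving width 1; this decomposition certifies tw(G) ≤ 1. Since G has at least one edge (e.g. a–b), it is not an edgeless graph, so tw(G) ≥ 1. The upper and lower bounds meet at 1, so that is the treewidth.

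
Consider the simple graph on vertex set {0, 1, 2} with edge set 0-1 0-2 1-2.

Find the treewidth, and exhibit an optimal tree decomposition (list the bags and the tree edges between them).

With just one bag of size 3, the width is 3 − 1 = 2, so tw(G) ≤ 2. On the other hand G contains the 3-clique {0, 1, 2}. A clique must lie in a single bag of any decomposition, so no decomposition can have width below 2. The upper and lower bounds meet at 2, so that is the treewidth.

Treewidth 2.
One optimal decomposition is:
Bags: B1 = {0, 1, 2}
Tree: (single bag)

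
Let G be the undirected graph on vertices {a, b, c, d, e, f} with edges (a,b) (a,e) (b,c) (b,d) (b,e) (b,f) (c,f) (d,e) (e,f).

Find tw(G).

A width-2 tree decomposition is:
Bags: B1 = {b, d, e}  B2 = {b, e, f}  B3 = {b, c, f}  B4 = {a, b, e}
Tree: B1–B2, B2–B3, B1–B4
The largest bag has 3 vertices, giving width 2; this decomposition certifies tw(G) ≤ 2. For the lower bound, the 3 vertices {b, d, e} are pairwise adjacent, and any tree decomposition puts a clique entirely inside one bag — forcing width ≥ 2. Hence tw(G) = 2 exactly.

2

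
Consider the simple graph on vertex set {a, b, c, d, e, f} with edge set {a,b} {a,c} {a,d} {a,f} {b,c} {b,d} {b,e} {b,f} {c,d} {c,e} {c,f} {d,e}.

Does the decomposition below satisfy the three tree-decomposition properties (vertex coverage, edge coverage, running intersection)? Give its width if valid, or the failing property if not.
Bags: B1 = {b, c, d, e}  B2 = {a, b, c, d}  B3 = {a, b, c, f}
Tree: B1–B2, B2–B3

Yes; width 3.

Checking the three conditions: (i) the bags cover all of {a, b, c, d, e, f}; (ii) for each edge, some bag contains both endpoints; (iii) the bags containing any fixed vertex form a subtree. All hold, so the decomposition is valid with width 4 − 1 = 3.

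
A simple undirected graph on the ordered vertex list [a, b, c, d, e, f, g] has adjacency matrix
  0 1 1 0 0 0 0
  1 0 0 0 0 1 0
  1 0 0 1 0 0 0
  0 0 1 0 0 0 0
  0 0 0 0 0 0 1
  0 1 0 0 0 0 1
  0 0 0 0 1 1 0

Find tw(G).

1

A width-1 tree decomposition is:
Bags: B1 = {c, d}  B2 = {a, c}  B3 = {a, b}  B4 = {b, f}  B5 = {f, g}  B6 = {e, g}
Tree: B1–B2, B2–B3, B3–B4, B4–B5, B5–B6
Each bag holds 2 vertices, so the decomposition has width 1, which upper-bounds the treewidth. Since G has at least one edge (e.g. d–c), it is not an edgeless graph, so tw(G) ≥ 1. Hence tw(G) = 1 exactly.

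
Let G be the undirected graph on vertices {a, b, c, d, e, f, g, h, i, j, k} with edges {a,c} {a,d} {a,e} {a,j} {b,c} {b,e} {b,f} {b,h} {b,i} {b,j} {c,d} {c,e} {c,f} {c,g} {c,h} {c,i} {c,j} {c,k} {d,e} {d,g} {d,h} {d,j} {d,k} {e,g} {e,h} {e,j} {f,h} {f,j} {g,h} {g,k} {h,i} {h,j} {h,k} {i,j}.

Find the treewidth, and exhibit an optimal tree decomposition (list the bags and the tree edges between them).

Each bag holds 5 vertices, so the decomposition has width 4, which upper-bounds the treewidth. For the lower bound, the 5 vertices {c, d, e, g, h} are pairwise adjacent, and any tree decomposition puts a clique entirely inside one bag — forcing width ≥ 4. Combining the bounds, tw(G) = 4.

Treewidth 4.
One optimal decomposition is:
Bags: B1 = {c, d, e, h, j}  B2 = {b, c, e, h, j}  B3 = {c, d, e, g, h}  B4 = {c, d, g, h, k}  B5 = {b, c, f, h, j}  B6 = {b, c, h, i, j}  B7 = {a, c, d, e, j}
Tree: B1–B2, B1–B3, B3–B4, B2–B5, B5–B6, B1–B7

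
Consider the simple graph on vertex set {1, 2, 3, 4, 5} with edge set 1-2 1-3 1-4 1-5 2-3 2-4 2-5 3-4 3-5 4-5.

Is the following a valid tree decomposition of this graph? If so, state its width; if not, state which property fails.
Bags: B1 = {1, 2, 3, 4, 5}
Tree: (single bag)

Yes; width 4.

Vertex coverage: the bags together contain {1, 2, 3, 4, 5}, the full vertex set. Edge coverage: each edge of G has both endpoints in at least one bag. Running intersection: for every vertex, the bags containing it form a connected subtree. All three properties hold, so this is a valid tree decomposition of width max|bag| − 1 = 4, and hence tw(G) ≤ 4.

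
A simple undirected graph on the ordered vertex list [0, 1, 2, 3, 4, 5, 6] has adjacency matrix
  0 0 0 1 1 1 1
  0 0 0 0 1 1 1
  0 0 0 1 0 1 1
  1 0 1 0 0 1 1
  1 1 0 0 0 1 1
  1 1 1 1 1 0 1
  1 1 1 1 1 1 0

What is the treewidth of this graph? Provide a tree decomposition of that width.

The largest bag has 4 vertices, giving width 3; this decomposition certifies tw(G) ≤ 3. Conversely, {0, 3, 5, 6} is a clique of size 4, and the vertices of any clique must share a bag in every tree decomposition; so some bag has ≥ 4 vertices and tw(G) ≥ 3. Therefore the treewidth is 3.

Treewidth 3.
Bags: B1 = {0, 4, 5, 6}  B2 = {0, 3, 5, 6}  B3 = {1, 4, 5, 6}  B4 = {2, 3, 5, 6}
Tree: B1–B2, B1–B3, B2–B4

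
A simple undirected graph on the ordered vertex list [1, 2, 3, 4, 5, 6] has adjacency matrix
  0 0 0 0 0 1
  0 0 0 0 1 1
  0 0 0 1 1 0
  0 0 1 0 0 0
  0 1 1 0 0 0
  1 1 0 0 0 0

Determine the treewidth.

A width-1 tree decomposition is:
Bags: B1 = {1, 6}  B2 = {2, 6}  B3 = {2, 5}  B4 = {3, 5}  B5 = {3, 4}
Tree: B1–B2, B2–B3, B3–B4, B4–B5
The largest bag has 2 vertices, giving width 1; this decomposition certifies tw(G) ≤ 1. Since G has at least one edge (e.g. 1–6), it is not an edgeless graph, so tw(G) ≥ 1. Therefore the treewidth is 1.

1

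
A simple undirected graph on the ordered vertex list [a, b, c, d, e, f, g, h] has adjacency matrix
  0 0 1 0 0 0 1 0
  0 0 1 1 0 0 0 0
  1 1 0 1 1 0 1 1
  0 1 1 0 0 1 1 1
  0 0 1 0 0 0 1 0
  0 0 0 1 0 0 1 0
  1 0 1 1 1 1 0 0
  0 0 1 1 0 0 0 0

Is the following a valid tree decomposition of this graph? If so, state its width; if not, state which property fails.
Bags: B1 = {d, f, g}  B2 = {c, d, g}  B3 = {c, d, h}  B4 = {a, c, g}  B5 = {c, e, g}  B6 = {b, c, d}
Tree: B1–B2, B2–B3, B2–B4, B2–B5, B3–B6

Yes; width 2.

Every vertex of G appears in some bag (union = {a, b, c, d, e, f, g, h}); every edge is covered by a bag; and for each vertex v the set of bags containing v is connected in the bag tree. The decomposition is therefore valid. The largest bag has 3 vertices, so the width is 2.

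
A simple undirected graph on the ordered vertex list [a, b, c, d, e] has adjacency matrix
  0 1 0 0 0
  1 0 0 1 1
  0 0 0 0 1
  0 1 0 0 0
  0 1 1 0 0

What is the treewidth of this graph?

A width-1 tree decomposition is:
Bags: B1 = {c, e}  B2 = {b, e}  B3 = {b, d}  B4 = {a, b}
Tree: B1–B2, B2–B3, B3–B4
Each bag holds 2 vertices, so the decomposition has width 1, which upper-bounds the treewidth. Since G has at least one edge (e.g. e–c), it is not an edgeless graph, so tw(G) ≥ 1. Hence tw(G) = 1 exactly.

1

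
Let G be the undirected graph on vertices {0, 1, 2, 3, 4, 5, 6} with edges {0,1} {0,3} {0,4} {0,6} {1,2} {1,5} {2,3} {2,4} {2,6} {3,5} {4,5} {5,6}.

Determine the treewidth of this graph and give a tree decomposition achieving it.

Treewidth 3.
Bags: B1 = {0, 2, 4, 5}  B2 = {0, 2, 3, 5}  B3 = {0, 1, 2, 5}  B4 = {0, 2, 5, 6}
Tree: B1–B2, B2–B3, B3–B4

The largest bag has 4 vertices, giving width 3; this decomposition certifies tw(G) ≤ 3. For the lower bound: the 4 vertex sets {0,4}, {2,3}, {5}, {1} are disjoint, each induces a connected subgraph, and every pair is joined by at least one edge of G. Contracting each set to a single vertex therefore yields K_{4} as a minor, and since treewidth is minor-monotone, tw(G) ≥ tw(K_{4}) = 3. Combining the bounds, tw(G) = 3.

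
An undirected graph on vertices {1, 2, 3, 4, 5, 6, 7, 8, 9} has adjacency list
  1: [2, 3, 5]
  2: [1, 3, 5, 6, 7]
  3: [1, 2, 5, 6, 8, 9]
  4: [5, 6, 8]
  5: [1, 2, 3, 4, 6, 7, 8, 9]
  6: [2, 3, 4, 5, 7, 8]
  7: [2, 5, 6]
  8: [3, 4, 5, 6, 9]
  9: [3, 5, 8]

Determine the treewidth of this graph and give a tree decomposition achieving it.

The largest bag has 4 vertices, giving width 3; this decomposition certifies tw(G) ≤ 3. On the other hand G contains the 4-clique {3, 5, 8, 9}. A clique must lie in a single bag of any decomposition, so no decomposition can have width below 3. Hence tw(G) = 3 exactly.

Treewidth 3.
One optimal decomposition is:
Bags: B1 = {1, 2, 3, 5}  B2 = {2, 3, 5, 6}  B3 = {3, 5, 6, 8}  B4 = {4, 5, 6, 8}  B5 = {2, 5, 6, 7}  B6 = {3, 5, 8, 9}
Tree: B1–B2, B2–B3, B3–B4, B2–B5, B3–B6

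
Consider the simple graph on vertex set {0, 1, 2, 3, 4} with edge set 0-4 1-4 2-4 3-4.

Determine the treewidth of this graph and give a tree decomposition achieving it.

Treewidth 1.
One optimal decomposition is:
Bags: B1 = {0, 4}  B2 = {3, 4}  B3 = {1, 4}  B4 = {2, 4}
Tree: B1–B2, B1–B3, B1–B4

The largest bag has 2 vertices, giving width 1; this decomposition certifies tw(G) ≤ 1. Since G has at least one edge (e.g. 4–0), it is not an edgeless graph, so tw(G) ≥ 1. Hence tw(G) = 1 exactly.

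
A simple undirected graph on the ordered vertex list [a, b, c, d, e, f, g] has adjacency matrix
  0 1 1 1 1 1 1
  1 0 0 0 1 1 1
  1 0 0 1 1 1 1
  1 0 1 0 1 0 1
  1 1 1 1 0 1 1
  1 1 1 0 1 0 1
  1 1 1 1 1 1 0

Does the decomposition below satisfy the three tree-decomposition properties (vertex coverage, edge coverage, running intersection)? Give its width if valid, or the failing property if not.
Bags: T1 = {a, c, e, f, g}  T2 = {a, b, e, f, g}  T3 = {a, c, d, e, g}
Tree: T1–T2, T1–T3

Vertex coverage: the bags together contain {a, b, c, d, e, f, g}, the full vertex set. Edge coverage: each edge of G has both endpoints in at least one bag. Running intersection: for every vertex, the bags containing it form a connected subtree. All three properties hold, so this is a valid tree decomposition of width max|bag| − 1 = 4, and hence tw(G) ≤ 4.

Yes; width 4.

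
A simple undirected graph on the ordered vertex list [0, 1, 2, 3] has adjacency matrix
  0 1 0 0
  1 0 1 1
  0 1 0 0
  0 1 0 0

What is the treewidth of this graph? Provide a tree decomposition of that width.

Treewidth 1.
One optimal decomposition is:
Bags: B1 = {1, 2}  B2 = {1, 3}  B3 = {0, 1}
Tree: B1–B2, B2–B3

The largest bag has 2 vertices, giving width 1; this decomposition certifies tw(G) ≤ 1. Since G has at least one edge (e.g. 2–1), it is not an edgeless graph, so tw(G) ≥ 1. The upper and lower bounds meet at 1, so that is the treewidth.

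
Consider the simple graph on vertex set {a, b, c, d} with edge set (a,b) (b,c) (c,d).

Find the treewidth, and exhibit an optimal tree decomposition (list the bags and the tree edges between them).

Each bag holds 2 vertices, so the decomposition has width 1, which upper-bounds the treewidth. G has an edge, so its treewidth is at least 1. Combining the bounds, tw(G) = 1.

Treewidth 1.
One optimal decomposition is:
Bags: B1 = {a, b}  B2 = {b, c}  B3 = {c, d}
Tree: B1–B2, B2–B3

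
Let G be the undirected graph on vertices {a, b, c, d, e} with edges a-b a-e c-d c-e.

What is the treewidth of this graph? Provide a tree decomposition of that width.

Treewidth 1.
One optimal decomposition is:
Bags: B1 = {a, b}  B2 = {a, e}  B3 = {c, e}  B4 = {c, d}
Tree: B1–B2, B2–B3, B3–B4

Every bag has size at most 2, so the width is 2 − 1 = 1 and tw(G) ≤ 1. Since G has at least one edge (e.g. b–a), it is not an edgeless graph, so tw(G) ≥ 1. Combining the bounds, tw(G) = 1.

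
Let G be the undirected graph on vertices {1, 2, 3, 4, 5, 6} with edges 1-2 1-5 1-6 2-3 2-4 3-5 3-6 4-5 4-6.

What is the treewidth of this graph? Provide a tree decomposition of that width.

The largest bag has 4 vertices, giving width 3; this decomposition certifies tw(G) ≤ 3. For the lower bound: the 4 vertex sets {2,4}, {3,6}, {1}, {5} are disjoint, each induces a connected subgraph, and every pair is joined by at least one edge of G. Contracting each set to a single vertex therefore yields K_{4} as a minor, and since treewidth is minor-monotone, tw(G) ≥ tw(K_{4}) = 3. The upper and lower bounds meet at 3, so that is the treewidth.

Treewidth 3.
One optimal decomposition is:
Bags: B1 = {1, 2, 3, 4}  B2 = {1, 3, 4, 6}  B3 = {1, 3, 4, 5}
Tree: B1–B2, B2–B3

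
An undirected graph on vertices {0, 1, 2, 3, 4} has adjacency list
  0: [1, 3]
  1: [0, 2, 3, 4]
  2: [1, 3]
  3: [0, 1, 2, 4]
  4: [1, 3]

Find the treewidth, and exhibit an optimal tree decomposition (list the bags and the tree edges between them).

Treewidth 2.
One optimal decomposition is:
Bags: B1 = {1, 3, 4}  B2 = {1, 2, 3}  B3 = {0, 1, 3}
Tree: B1–B2, B2–B3

Every bag has size at most 3, so the width is 3 − 1 = 2 and tw(G) ≤ 2. For the lower bound, the 3 vertices {0, 1, 3} are pairwise adjacent, and any tree decomposition puts a clique entirely inside one bag — forcing width ≥ 2. Therefore the treewidth is 2.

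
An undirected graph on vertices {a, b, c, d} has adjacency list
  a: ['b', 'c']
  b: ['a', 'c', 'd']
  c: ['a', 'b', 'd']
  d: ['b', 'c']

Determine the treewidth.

A width-2 tree decomposition is:
Bags: B1 = {a, b, c}  B2 = {b, c, d}
Tree: B1–B2
Each bag holds 3 vertices, so the decomposition has width 2, which upper-bounds the treewidth. Conversely, {b, c, d} is a clique of size 3, and the vertices of any clique must share a bag in every tree decomposition; so some bag has ≥ 3 vertices and tw(G) ≥ 2. Combining the bounds, tw(G) = 2.

2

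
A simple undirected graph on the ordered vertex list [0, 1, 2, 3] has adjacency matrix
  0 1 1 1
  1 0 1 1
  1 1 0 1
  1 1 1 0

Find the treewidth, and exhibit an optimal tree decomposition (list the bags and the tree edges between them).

With just one bag of size 4, the width is 4 − 1 = 3, so tw(G) ≤ 3. On the other hand G contains the 4-clique {0, 1, 2, 3}. A clique must lie in a single bag of any decomposition, so no decomposition can have width below 3. Hence tw(G) = 3 exactly.

Treewidth 3.
Bags: B1 = {0, 1, 2, 3}
Tree: (single bag)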